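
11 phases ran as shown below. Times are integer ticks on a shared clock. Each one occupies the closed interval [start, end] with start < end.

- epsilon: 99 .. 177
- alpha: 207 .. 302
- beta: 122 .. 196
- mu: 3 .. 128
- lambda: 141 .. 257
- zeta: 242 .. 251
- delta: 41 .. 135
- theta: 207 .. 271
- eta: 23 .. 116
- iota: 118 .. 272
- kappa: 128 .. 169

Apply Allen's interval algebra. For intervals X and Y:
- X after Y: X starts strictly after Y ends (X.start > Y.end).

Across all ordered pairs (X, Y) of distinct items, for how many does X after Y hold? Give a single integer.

24

Checking all 110 ordered pairs for relation 'after'; matching pairs in alphabetical order:
(alpha, beta): alpha after beta ✓
(alpha, delta): alpha after delta ✓
(alpha, epsilon): alpha after epsilon ✓
(alpha, eta): alpha after eta ✓
(alpha, kappa): alpha after kappa ✓
(alpha, mu): alpha after mu ✓
(beta, eta): beta after eta ✓
(iota, eta): iota after eta ✓
(kappa, eta): kappa after eta ✓
(lambda, delta): lambda after delta ✓
(lambda, eta): lambda after eta ✓
(lambda, mu): lambda after mu ✓
(theta, beta): theta after beta ✓
(theta, delta): theta after delta ✓
(theta, epsilon): theta after epsilon ✓
(theta, eta): theta after eta ✓
(theta, kappa): theta after kappa ✓
(theta, mu): theta after mu ✓
(zeta, beta): zeta after beta ✓
(zeta, delta): zeta after delta ✓
(zeta, epsilon): zeta after epsilon ✓
(zeta, eta): zeta after eta ✓
(zeta, kappa): zeta after kappa ✓
(zeta, mu): zeta after mu ✓
Count: 24.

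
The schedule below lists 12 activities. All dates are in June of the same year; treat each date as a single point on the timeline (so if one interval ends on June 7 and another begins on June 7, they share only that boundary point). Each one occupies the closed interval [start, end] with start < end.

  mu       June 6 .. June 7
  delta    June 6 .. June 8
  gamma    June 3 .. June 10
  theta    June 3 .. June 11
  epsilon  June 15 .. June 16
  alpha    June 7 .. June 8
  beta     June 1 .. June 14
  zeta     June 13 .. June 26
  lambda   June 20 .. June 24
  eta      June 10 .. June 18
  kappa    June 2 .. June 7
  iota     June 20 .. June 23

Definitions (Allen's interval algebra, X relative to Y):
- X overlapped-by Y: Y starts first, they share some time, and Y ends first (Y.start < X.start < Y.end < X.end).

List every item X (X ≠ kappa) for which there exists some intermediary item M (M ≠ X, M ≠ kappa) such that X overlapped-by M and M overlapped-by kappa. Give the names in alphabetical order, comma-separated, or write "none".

Target kappa = [June 2, June 7].
Intermediaries M with M overlapped-by kappa: delta, gamma, theta.
Via delta — items with X overlapped-by delta: none.
Via gamma — items with X overlapped-by gamma: none.
Via theta — items with X overlapped-by theta: eta.
Union: eta.

eta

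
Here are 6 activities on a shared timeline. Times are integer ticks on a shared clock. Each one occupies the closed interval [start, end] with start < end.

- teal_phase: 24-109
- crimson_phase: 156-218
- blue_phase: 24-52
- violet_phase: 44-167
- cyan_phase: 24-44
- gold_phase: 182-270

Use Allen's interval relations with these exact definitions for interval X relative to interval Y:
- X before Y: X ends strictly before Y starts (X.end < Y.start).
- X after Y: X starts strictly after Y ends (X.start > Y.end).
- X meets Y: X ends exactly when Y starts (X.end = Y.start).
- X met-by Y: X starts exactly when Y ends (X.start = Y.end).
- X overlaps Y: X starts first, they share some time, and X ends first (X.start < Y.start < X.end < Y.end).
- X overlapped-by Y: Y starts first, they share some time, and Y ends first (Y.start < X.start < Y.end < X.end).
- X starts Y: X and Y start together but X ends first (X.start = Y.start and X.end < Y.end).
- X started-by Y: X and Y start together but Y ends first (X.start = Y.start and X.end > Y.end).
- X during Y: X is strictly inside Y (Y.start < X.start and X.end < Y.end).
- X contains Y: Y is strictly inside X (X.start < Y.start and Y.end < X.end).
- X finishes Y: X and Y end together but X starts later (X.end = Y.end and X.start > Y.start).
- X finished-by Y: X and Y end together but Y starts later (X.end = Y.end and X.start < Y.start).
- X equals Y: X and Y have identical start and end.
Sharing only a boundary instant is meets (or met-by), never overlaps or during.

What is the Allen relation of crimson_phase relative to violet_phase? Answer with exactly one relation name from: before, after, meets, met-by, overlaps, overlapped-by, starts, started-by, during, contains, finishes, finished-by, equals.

crimson_phase = [156, 218]; violet_phase = [44, 167].
Compare endpoints: crimson_phase.start > violet_phase.start, crimson_phase.start < violet_phase.end, crimson_phase.end > violet_phase.start, crimson_phase.end > violet_phase.end.
That pattern is 'overlapped-by'.

overlapped-by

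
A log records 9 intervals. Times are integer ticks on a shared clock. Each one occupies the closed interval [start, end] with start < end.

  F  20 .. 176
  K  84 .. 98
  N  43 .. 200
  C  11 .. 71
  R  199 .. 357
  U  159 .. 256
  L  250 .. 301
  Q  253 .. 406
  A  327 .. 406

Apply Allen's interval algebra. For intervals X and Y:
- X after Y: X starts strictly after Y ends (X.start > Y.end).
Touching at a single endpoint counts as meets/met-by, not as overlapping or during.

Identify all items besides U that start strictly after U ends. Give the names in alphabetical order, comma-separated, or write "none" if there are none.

Target U = [159, 256].
A [327, 406] → after → yes.
C [11, 71] → before → no.
F [20, 176] → overlaps → no.
K [84, 98] → before → no.
L [250, 301] → overlapped-by → no.
N [43, 200] → overlaps → no.
Q [253, 406] → overlapped-by → no.
R [199, 357] → overlapped-by → no.
Result: A.

A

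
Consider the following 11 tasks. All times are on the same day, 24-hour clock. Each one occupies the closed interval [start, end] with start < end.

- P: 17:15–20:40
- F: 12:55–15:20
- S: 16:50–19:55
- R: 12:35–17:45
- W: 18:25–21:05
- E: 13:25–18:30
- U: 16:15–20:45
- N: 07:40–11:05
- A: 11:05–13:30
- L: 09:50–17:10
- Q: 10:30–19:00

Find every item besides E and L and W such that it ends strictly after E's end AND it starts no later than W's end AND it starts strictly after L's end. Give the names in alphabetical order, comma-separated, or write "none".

P

Conditions: its end is strictly after E's end (X.end > 18:30) AND its start is no later than W's end (X.start <= 21:05) AND its start is strictly after L's end (X.start > 17:10).
A: end 13:30 > 18:30? ✗; start 11:05 <= 21:05? ✓; start 11:05 > 17:10? ✗ → no.
F: end 15:20 > 18:30? ✗; start 12:55 <= 21:05? ✓; start 12:55 > 17:10? ✗ → no.
N: end 11:05 > 18:30? ✗; start 07:40 <= 21:05? ✓; start 07:40 > 17:10? ✗ → no.
P: end 20:40 > 18:30? ✓; start 17:15 <= 21:05? ✓; start 17:15 > 17:10? ✓ → yes.
Q: end 19:00 > 18:30? ✓; start 10:30 <= 21:05? ✓; start 10:30 > 17:10? ✗ → no.
R: end 17:45 > 18:30? ✗; start 12:35 <= 21:05? ✓; start 12:35 > 17:10? ✗ → no.
S: end 19:55 > 18:30? ✓; start 16:50 <= 21:05? ✓; start 16:50 > 17:10? ✗ → no.
U: end 20:45 > 18:30? ✓; start 16:15 <= 21:05? ✓; start 16:15 > 17:10? ✗ → no.
Result: P.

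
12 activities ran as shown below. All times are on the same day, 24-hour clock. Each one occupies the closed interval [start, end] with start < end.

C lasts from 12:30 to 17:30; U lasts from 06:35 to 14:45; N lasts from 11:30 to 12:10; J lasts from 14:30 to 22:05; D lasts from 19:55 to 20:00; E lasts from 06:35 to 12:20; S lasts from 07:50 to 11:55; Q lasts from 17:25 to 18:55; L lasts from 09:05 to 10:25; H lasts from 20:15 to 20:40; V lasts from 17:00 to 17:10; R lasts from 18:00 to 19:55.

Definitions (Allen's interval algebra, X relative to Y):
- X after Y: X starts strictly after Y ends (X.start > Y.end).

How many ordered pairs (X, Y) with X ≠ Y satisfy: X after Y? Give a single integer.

Checking all 132 ordered pairs for relation 'after'; matching pairs in alphabetical order:
(C, E): C after E ✓
(C, L): C after L ✓
(C, N): C after N ✓
(C, S): C after S ✓
(D, C): D after C ✓
(D, E): D after E ✓
(D, L): D after L ✓
(D, N): D after N ✓
(D, Q): D after Q ✓
(D, S): D after S ✓
(D, U): D after U ✓
(D, V): D after V ✓
(H, C): H after C ✓
(H, D): H after D ✓
(H, E): H after E ✓
(H, L): H after L ✓
(H, N): H after N ✓
(H, Q): H after Q ✓
(H, R): H after R ✓
(H, S): H after S ✓
(H, U): H after U ✓
(H, V): H after V ✓
(J, E): J after E ✓
(J, L): J after L ✓
... plus 21 further pairs not listed.
Count: 45.

45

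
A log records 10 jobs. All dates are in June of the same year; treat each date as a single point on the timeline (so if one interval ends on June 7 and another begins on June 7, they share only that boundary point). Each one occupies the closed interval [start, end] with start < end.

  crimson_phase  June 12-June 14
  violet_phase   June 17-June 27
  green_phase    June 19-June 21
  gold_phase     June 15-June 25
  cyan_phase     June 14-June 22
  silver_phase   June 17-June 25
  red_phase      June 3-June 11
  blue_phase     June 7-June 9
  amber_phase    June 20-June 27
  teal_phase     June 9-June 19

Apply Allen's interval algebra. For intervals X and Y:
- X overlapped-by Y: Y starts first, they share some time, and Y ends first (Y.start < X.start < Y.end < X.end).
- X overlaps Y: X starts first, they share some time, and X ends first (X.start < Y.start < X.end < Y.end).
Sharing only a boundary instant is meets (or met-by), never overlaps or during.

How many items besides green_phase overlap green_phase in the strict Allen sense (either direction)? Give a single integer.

1

Target green_phase = [June 19, June 21].
amber_phase [June 20, June 27] → overlapped-by → counts.
blue_phase [June 7, June 9] → before → no.
crimson_phase [June 12, June 14] → before → no.
cyan_phase [June 14, June 22] → contains → no.
gold_phase [June 15, June 25] → contains → no.
red_phase [June 3, June 11] → before → no.
silver_phase [June 17, June 25] → contains → no.
teal_phase [June 9, June 19] → meets → no.
violet_phase [June 17, June 27] → contains → no.
Total: 1.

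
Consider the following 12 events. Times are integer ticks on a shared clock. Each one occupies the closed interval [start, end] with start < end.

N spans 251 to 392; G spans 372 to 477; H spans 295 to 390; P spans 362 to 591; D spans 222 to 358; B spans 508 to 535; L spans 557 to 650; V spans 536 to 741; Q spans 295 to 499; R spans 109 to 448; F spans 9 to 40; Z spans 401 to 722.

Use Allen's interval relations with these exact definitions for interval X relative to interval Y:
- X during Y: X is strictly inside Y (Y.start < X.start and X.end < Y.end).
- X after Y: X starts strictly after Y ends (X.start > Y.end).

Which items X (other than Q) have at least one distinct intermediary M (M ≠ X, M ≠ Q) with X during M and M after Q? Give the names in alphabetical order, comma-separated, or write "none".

Target Q = [295, 499].
Intermediaries M with M after Q: B, L, V.
Via B — items with X during B: none.
Via L — items with X during L: none.
Via V — items with X during V: L.
Union: L.

L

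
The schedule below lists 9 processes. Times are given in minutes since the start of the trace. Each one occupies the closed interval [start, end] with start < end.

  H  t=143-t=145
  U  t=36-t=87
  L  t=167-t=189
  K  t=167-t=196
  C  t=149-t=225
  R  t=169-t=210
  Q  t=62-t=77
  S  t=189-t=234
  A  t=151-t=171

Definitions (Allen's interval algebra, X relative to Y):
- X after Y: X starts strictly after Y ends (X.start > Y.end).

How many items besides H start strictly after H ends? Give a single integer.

6

Target H = [t=143, t=145].
A [t=151, t=171] → after → counts.
C [t=149, t=225] → after → counts.
K [t=167, t=196] → after → counts.
L [t=167, t=189] → after → counts.
Q [t=62, t=77] → before → no.
R [t=169, t=210] → after → counts.
S [t=189, t=234] → after → counts.
U [t=36, t=87] → before → no.
Total: 6.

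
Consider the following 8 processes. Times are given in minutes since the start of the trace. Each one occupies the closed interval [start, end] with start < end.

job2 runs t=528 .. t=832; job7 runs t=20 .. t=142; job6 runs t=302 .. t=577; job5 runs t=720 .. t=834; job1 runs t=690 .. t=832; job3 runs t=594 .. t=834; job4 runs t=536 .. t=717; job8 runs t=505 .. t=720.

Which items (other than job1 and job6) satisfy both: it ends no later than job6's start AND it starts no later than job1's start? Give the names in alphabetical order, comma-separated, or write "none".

job7

Conditions: its end is no later than job6's start (X.end <= t=302) AND its start is no later than job1's start (X.start <= t=690).
job2: end t=832 <= t=302? ✗; start t=528 <= t=690? ✓ → no.
job3: end t=834 <= t=302? ✗; start t=594 <= t=690? ✓ → no.
job4: end t=717 <= t=302? ✗; start t=536 <= t=690? ✓ → no.
job5: end t=834 <= t=302? ✗; start t=720 <= t=690? ✗ → no.
job7: end t=142 <= t=302? ✓; start t=20 <= t=690? ✓ → yes.
job8: end t=720 <= t=302? ✗; start t=505 <= t=690? ✓ → no.
Result: job7.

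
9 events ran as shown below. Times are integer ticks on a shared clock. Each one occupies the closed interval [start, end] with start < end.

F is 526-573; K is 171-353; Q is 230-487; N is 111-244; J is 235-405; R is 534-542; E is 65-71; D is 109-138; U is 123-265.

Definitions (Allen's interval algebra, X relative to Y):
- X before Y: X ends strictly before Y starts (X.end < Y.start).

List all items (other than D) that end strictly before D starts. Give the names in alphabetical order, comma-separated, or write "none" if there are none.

Target D = [109, 138].
E [65, 71] → before → yes.
F [526, 573] → after → no.
J [235, 405] → after → no.
K [171, 353] → after → no.
N [111, 244] → overlapped-by → no.
Q [230, 487] → after → no.
R [534, 542] → after → no.
U [123, 265] → overlapped-by → no.
Result: E.

E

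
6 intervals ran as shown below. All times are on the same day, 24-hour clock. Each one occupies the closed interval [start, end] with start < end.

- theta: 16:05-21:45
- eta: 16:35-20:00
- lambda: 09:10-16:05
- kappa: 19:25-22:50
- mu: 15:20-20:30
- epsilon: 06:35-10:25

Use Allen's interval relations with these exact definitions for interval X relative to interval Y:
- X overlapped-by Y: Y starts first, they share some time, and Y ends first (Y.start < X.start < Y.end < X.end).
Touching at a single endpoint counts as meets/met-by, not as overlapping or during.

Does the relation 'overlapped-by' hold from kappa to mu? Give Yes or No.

Yes

kappa = [19:25, 22:50], mu = [15:20, 20:30].
Actual relation of kappa to mu: overlapped-by.
Asked whether 'overlapped-by' holds → Yes.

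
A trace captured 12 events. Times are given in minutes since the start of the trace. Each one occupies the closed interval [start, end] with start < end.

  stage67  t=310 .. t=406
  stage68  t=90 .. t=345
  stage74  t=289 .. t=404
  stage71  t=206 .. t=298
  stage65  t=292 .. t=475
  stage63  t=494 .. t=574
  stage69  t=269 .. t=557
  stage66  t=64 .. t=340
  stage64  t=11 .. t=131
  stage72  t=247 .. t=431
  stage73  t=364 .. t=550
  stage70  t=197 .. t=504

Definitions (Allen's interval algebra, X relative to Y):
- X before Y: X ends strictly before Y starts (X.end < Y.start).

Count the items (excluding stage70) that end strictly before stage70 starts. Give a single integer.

1

Target stage70 = [t=197, t=504].
stage63 [t=494, t=574] → overlapped-by → no.
stage64 [t=11, t=131] → before → counts.
stage65 [t=292, t=475] → during → no.
stage66 [t=64, t=340] → overlaps → no.
stage67 [t=310, t=406] → during → no.
stage68 [t=90, t=345] → overlaps → no.
stage69 [t=269, t=557] → overlapped-by → no.
stage71 [t=206, t=298] → during → no.
stage72 [t=247, t=431] → during → no.
stage73 [t=364, t=550] → overlapped-by → no.
stage74 [t=289, t=404] → during → no.
Total: 1.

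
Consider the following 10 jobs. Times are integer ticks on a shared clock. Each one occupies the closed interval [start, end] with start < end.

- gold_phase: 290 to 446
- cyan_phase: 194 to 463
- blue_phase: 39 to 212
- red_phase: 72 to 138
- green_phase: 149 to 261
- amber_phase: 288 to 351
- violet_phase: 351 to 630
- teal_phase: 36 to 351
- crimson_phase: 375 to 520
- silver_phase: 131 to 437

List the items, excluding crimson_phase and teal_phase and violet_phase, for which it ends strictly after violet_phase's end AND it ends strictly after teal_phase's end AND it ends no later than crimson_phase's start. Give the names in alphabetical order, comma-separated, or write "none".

Conditions: its end is strictly after violet_phase's end (X.end > 630) AND its end is strictly after teal_phase's end (X.end > 351) AND its end is no later than crimson_phase's start (X.end <= 375).
amber_phase: end 351 > 630? ✗; end 351 > 351? ✗; end 351 <= 375? ✓ → no.
blue_phase: end 212 > 630? ✗; end 212 > 351? ✗; end 212 <= 375? ✓ → no.
cyan_phase: end 463 > 630? ✗; end 463 > 351? ✓; end 463 <= 375? ✗ → no.
gold_phase: end 446 > 630? ✗; end 446 > 351? ✓; end 446 <= 375? ✗ → no.
green_phase: end 261 > 630? ✗; end 261 > 351? ✗; end 261 <= 375? ✓ → no.
red_phase: end 138 > 630? ✗; end 138 > 351? ✗; end 138 <= 375? ✓ → no.
silver_phase: end 437 > 630? ✗; end 437 > 351? ✓; end 437 <= 375? ✗ → no.
Result: none.

none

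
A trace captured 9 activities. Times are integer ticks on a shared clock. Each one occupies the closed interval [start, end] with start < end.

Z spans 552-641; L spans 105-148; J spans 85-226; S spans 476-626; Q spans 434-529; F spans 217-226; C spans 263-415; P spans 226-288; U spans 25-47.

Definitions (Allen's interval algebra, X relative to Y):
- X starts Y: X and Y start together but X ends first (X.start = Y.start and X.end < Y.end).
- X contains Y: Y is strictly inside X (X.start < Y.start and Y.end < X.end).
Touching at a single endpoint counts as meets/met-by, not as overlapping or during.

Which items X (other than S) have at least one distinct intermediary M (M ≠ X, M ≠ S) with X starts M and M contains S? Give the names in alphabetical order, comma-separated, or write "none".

none

Target S = [476, 626].
Intermediaries M with M contains S: none.
Union: none.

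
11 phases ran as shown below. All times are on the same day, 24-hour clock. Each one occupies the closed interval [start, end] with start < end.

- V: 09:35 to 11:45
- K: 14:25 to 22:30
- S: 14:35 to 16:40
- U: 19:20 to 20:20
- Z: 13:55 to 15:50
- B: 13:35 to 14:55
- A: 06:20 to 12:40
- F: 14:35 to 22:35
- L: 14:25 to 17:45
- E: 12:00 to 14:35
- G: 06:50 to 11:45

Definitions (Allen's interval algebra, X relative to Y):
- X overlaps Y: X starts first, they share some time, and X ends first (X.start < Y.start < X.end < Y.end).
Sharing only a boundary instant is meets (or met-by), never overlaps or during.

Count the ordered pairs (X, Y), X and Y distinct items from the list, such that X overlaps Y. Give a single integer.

16

Checking all 110 ordered pairs for relation 'overlaps'; matching pairs in alphabetical order:
(A, E): A overlaps E ✓
(B, F): B overlaps F ✓
(B, K): B overlaps K ✓
(B, L): B overlaps L ✓
(B, S): B overlaps S ✓
(B, Z): B overlaps Z ✓
(E, B): E overlaps B ✓
(E, K): E overlaps K ✓
(E, L): E overlaps L ✓
(E, Z): E overlaps Z ✓
(K, F): K overlaps F ✓
(L, F): L overlaps F ✓
(Z, F): Z overlaps F ✓
(Z, K): Z overlaps K ✓
(Z, L): Z overlaps L ✓
(Z, S): Z overlaps S ✓
Count: 16.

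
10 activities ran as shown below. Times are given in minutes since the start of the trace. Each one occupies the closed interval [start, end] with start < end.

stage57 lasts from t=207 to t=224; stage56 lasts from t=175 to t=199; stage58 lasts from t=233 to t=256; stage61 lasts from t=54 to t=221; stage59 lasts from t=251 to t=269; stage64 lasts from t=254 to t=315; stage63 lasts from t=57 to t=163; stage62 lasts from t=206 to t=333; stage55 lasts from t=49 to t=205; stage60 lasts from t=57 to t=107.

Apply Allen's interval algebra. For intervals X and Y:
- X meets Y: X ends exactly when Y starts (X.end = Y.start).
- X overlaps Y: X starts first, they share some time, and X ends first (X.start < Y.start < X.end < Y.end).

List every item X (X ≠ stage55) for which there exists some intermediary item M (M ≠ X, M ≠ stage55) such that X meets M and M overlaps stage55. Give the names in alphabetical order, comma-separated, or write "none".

Target stage55 = [t=49, t=205].
Intermediaries M with M overlaps stage55: none.
Union: none.

none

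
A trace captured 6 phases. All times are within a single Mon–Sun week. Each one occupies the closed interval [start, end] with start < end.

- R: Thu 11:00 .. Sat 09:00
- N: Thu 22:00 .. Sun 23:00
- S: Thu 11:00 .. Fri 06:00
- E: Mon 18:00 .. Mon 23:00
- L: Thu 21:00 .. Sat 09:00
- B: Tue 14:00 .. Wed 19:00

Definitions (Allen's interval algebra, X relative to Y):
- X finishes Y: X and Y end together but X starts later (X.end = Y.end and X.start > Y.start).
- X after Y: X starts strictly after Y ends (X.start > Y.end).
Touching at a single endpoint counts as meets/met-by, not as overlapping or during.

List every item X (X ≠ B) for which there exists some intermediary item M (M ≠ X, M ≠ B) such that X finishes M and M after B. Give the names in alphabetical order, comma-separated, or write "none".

Target B = [Tue 14:00, Wed 19:00].
Intermediaries M with M after B: L, N, R, S.
Via L — items with X finishes L: none.
Via N — items with X finishes N: none.
Via R — items with X finishes R: L.
Via S — items with X finishes S: none.
Union: L.

L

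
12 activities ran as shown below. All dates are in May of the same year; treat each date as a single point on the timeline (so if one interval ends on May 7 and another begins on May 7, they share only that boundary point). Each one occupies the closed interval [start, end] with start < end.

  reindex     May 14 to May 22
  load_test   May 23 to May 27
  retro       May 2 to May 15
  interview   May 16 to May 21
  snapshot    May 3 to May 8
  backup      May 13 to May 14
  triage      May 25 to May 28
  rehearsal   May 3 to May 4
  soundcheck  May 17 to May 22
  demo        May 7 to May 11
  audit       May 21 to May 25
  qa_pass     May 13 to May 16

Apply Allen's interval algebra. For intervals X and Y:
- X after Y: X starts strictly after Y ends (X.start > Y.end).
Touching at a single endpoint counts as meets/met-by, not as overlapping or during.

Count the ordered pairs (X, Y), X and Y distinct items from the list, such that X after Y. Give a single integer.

45

Checking all 132 ordered pairs for relation 'after'; matching pairs in alphabetical order:
(audit, backup): audit after backup ✓
(audit, demo): audit after demo ✓
(audit, qa_pass): audit after qa_pass ✓
(audit, rehearsal): audit after rehearsal ✓
(audit, retro): audit after retro ✓
(audit, snapshot): audit after snapshot ✓
(backup, demo): backup after demo ✓
(backup, rehearsal): backup after rehearsal ✓
(backup, snapshot): backup after snapshot ✓
(demo, rehearsal): demo after rehearsal ✓
(interview, backup): interview after backup ✓
(interview, demo): interview after demo ✓
(interview, rehearsal): interview after rehearsal ✓
(interview, retro): interview after retro ✓
(interview, snapshot): interview after snapshot ✓
(load_test, backup): load_test after backup ✓
(load_test, demo): load_test after demo ✓
(load_test, interview): load_test after interview ✓
(load_test, qa_pass): load_test after qa_pass ✓
(load_test, rehearsal): load_test after rehearsal ✓
(load_test, reindex): load_test after reindex ✓
(load_test, retro): load_test after retro ✓
(load_test, snapshot): load_test after snapshot ✓
(load_test, soundcheck): load_test after soundcheck ✓
... plus 21 further pairs not listed.
Count: 45.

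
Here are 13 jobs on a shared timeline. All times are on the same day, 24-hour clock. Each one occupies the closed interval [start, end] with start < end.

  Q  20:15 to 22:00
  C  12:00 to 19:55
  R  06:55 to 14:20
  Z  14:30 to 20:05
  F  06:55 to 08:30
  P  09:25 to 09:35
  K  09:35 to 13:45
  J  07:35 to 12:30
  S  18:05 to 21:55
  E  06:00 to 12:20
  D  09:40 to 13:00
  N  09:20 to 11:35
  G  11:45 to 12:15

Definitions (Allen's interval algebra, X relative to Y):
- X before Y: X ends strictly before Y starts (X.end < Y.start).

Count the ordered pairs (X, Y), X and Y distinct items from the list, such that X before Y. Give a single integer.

40

Checking all 156 ordered pairs for relation 'before'; matching pairs in alphabetical order:
(C, Q): C before Q ✓
(D, Q): D before Q ✓
(D, S): D before S ✓
(D, Z): D before Z ✓
(E, Q): E before Q ✓
(E, S): E before S ✓
(E, Z): E before Z ✓
(F, C): F before C ✓
(F, D): F before D ✓
(F, G): F before G ✓
(F, K): F before K ✓
(F, N): F before N ✓
(F, P): F before P ✓
(F, Q): F before Q ✓
(F, S): F before S ✓
(F, Z): F before Z ✓
(G, Q): G before Q ✓
(G, S): G before S ✓
(G, Z): G before Z ✓
(J, Q): J before Q ✓
(J, S): J before S ✓
(J, Z): J before Z ✓
(K, Q): K before Q ✓
(K, S): K before S ✓
... plus 16 further pairs not listed.
Count: 40.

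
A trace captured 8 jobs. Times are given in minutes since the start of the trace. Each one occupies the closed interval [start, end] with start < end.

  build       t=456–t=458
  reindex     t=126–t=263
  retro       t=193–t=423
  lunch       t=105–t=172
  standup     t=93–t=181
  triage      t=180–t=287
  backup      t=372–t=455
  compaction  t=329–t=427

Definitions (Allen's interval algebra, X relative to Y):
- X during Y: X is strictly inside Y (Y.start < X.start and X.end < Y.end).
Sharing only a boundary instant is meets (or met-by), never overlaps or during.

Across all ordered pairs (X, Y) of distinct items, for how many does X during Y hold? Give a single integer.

Checking all 56 ordered pairs for relation 'during'; matching pairs in alphabetical order:
(lunch, standup): lunch during standup ✓
Count: 1.

1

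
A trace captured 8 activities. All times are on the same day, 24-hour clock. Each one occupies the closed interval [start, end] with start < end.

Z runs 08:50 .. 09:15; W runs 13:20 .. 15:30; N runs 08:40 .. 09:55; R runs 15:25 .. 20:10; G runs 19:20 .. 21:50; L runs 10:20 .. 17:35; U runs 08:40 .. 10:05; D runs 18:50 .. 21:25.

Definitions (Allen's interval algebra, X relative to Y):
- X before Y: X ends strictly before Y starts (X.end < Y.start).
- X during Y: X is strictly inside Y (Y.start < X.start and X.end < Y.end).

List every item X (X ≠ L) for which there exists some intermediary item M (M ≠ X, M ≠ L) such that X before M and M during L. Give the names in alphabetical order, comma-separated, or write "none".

Target L = [10:20, 17:35].
Intermediaries M with M during L: W.
Via W — items with X before W: N, U, Z.
Union: N, U, Z.

N, U, Z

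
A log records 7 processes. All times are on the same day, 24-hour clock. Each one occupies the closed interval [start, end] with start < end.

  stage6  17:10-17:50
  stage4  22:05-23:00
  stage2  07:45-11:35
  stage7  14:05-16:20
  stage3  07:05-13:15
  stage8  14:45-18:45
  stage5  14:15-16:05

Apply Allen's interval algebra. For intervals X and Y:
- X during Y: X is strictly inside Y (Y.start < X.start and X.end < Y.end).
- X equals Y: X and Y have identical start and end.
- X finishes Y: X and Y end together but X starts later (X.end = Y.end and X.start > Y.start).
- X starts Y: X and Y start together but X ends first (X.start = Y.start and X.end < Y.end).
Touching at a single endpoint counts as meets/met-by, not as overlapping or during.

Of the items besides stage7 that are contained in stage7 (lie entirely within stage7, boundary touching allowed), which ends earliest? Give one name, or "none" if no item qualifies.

Target stage7 = [14:05, 16:20].
stage2 [07:45, 11:35] → before → excluded.
stage3 [07:05, 13:15] → before → excluded.
stage4 [22:05, 23:00] → after → excluded.
stage5 [14:15, 16:05] → during → candidate.
stage6 [17:10, 17:50] → after → excluded.
stage8 [14:45, 18:45] → overlapped-by → excluded.
Among candidates, earliest end is 16:05 → stage5.

stage5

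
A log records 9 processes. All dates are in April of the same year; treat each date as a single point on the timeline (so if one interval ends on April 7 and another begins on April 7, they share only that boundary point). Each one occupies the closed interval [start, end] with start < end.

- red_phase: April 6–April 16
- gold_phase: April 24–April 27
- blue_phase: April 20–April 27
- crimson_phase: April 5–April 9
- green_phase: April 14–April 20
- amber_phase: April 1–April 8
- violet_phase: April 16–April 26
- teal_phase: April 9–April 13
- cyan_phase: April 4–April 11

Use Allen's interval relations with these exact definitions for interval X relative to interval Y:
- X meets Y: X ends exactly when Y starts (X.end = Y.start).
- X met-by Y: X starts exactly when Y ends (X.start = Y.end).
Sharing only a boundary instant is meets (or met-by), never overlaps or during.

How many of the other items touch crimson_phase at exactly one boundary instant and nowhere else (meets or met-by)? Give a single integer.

1

Target crimson_phase = [April 5, April 9].
amber_phase [April 1, April 8] → overlaps → no.
blue_phase [April 20, April 27] → after → no.
cyan_phase [April 4, April 11] → contains → no.
gold_phase [April 24, April 27] → after → no.
green_phase [April 14, April 20] → after → no.
red_phase [April 6, April 16] → overlapped-by → no.
teal_phase [April 9, April 13] → met-by → counts.
violet_phase [April 16, April 26] → after → no.
Total: 1.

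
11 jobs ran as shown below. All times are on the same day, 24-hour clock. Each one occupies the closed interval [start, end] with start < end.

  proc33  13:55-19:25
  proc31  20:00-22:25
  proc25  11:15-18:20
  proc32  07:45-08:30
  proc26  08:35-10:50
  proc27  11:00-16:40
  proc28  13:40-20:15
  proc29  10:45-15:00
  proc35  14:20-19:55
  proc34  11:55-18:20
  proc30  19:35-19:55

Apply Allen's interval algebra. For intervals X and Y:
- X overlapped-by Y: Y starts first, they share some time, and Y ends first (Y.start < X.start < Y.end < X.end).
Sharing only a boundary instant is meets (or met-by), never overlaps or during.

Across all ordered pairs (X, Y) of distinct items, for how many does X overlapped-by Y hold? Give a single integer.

20

Checking all 110 ordered pairs for relation 'overlapped-by'; matching pairs in alphabetical order:
(proc25, proc27): proc25 overlapped-by proc27 ✓
(proc25, proc29): proc25 overlapped-by proc29 ✓
(proc27, proc29): proc27 overlapped-by proc29 ✓
(proc28, proc25): proc28 overlapped-by proc25 ✓
(proc28, proc27): proc28 overlapped-by proc27 ✓
(proc28, proc29): proc28 overlapped-by proc29 ✓
(proc28, proc34): proc28 overlapped-by proc34 ✓
(proc29, proc26): proc29 overlapped-by proc26 ✓
(proc31, proc28): proc31 overlapped-by proc28 ✓
(proc33, proc25): proc33 overlapped-by proc25 ✓
(proc33, proc27): proc33 overlapped-by proc27 ✓
(proc33, proc29): proc33 overlapped-by proc29 ✓
(proc33, proc34): proc33 overlapped-by proc34 ✓
(proc34, proc27): proc34 overlapped-by proc27 ✓
(proc34, proc29): proc34 overlapped-by proc29 ✓
(proc35, proc25): proc35 overlapped-by proc25 ✓
(proc35, proc27): proc35 overlapped-by proc27 ✓
(proc35, proc29): proc35 overlapped-by proc29 ✓
(proc35, proc33): proc35 overlapped-by proc33 ✓
(proc35, proc34): proc35 overlapped-by proc34 ✓
Count: 20.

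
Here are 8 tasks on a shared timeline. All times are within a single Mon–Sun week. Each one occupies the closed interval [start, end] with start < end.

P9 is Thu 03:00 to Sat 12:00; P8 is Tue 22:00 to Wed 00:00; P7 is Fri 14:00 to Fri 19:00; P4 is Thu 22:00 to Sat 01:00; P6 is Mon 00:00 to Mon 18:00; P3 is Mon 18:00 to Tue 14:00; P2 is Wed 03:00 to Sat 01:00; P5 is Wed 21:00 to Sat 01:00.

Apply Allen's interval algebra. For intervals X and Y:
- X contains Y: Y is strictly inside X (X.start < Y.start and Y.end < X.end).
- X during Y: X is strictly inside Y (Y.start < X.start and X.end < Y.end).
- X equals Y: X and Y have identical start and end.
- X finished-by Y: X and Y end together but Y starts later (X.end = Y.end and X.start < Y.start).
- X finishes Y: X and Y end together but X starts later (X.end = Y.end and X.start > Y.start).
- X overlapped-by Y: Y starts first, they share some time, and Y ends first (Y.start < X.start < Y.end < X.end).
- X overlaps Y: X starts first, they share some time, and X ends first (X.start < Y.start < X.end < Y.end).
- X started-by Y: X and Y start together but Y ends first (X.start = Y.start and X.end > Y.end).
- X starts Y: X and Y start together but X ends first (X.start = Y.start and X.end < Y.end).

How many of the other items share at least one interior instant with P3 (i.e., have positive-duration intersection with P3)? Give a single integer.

Target P3 = [Mon 18:00, Tue 14:00].
P2 [Wed 03:00, Sat 01:00] → after → no.
P4 [Thu 22:00, Sat 01:00] → after → no.
P5 [Wed 21:00, Sat 01:00] → after → no.
P6 [Mon 00:00, Mon 18:00] → meets → no.
P7 [Fri 14:00, Fri 19:00] → after → no.
P8 [Tue 22:00, Wed 00:00] → after → no.
P9 [Thu 03:00, Sat 12:00] → after → no.
Total: 0.

0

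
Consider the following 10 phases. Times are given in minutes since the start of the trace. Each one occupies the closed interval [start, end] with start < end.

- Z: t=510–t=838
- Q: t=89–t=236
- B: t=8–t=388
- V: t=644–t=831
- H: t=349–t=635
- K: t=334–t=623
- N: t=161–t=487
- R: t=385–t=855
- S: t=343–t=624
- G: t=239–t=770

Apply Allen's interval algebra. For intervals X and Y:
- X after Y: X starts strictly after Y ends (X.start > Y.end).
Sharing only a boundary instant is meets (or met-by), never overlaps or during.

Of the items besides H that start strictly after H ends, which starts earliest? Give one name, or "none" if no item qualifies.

V

Target H = [t=349, t=635].
B [t=8, t=388] → overlaps → excluded.
G [t=239, t=770] → contains → excluded.
K [t=334, t=623] → overlaps → excluded.
N [t=161, t=487] → overlaps → excluded.
Q [t=89, t=236] → before → excluded.
R [t=385, t=855] → overlapped-by → excluded.
S [t=343, t=624] → overlaps → excluded.
V [t=644, t=831] → after → candidate.
Z [t=510, t=838] → overlapped-by → excluded.
Among candidates, earliest start is t=644 → V.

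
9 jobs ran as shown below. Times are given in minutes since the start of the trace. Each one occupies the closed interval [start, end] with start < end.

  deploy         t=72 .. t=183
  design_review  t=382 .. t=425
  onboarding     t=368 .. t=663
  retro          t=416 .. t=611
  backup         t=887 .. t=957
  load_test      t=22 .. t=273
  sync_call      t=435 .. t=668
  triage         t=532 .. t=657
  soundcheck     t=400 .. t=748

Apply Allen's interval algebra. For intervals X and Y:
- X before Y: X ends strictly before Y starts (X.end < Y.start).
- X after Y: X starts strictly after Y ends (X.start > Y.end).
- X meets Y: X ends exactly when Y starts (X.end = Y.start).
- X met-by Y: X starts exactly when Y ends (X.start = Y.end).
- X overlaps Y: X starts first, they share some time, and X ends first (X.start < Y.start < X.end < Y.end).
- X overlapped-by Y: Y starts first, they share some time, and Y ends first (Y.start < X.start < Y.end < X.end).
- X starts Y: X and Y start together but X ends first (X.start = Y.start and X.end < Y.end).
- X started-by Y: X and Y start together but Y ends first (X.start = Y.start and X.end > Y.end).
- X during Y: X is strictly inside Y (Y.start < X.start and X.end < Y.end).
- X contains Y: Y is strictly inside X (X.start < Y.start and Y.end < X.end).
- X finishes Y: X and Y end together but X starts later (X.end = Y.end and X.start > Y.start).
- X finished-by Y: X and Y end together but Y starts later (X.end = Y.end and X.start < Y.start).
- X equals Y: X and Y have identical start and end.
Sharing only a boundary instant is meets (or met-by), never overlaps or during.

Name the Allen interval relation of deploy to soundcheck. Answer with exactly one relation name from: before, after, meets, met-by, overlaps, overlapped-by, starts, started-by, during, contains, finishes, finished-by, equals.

before

deploy = [t=72, t=183]; soundcheck = [t=400, t=748].
Compare endpoints: deploy.start < soundcheck.start, deploy.start < soundcheck.end, deploy.end < soundcheck.start, deploy.end < soundcheck.end.
That pattern is 'before'.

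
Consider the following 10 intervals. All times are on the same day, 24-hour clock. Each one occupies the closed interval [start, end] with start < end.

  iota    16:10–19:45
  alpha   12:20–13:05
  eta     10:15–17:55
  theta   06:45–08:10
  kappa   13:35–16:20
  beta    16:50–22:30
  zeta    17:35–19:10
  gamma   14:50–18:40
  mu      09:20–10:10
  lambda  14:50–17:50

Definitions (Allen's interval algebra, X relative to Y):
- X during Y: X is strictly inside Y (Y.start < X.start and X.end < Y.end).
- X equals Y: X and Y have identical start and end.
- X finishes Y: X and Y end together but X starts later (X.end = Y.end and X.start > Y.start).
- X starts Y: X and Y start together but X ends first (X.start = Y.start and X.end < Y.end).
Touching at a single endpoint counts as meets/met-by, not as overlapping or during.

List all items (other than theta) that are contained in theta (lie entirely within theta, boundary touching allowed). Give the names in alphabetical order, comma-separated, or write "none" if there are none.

Target theta = [06:45, 08:10].
alpha [12:20, 13:05] → after → no.
beta [16:50, 22:30] → after → no.
eta [10:15, 17:55] → after → no.
gamma [14:50, 18:40] → after → no.
iota [16:10, 19:45] → after → no.
kappa [13:35, 16:20] → after → no.
lambda [14:50, 17:50] → after → no.
mu [09:20, 10:10] → after → no.
zeta [17:35, 19:10] → after → no.
Result: none.

none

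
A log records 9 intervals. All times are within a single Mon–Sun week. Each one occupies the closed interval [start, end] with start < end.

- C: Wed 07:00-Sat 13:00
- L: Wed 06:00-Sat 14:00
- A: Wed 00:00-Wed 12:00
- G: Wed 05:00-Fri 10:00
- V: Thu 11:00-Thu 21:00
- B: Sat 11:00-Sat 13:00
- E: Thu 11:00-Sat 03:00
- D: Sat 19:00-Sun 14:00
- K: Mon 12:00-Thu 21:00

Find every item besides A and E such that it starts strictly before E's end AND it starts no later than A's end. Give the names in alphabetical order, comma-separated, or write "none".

C, G, K, L

Conditions: its start is strictly before E's end (X.start < Sat 03:00) AND its start is no later than A's end (X.start <= Wed 12:00).
B: start Sat 11:00 < Sat 03:00? ✗; start Sat 11:00 <= Wed 12:00? ✗ → no.
C: start Wed 07:00 < Sat 03:00? ✓; start Wed 07:00 <= Wed 12:00? ✓ → yes.
D: start Sat 19:00 < Sat 03:00? ✗; start Sat 19:00 <= Wed 12:00? ✗ → no.
G: start Wed 05:00 < Sat 03:00? ✓; start Wed 05:00 <= Wed 12:00? ✓ → yes.
K: start Mon 12:00 < Sat 03:00? ✓; start Mon 12:00 <= Wed 12:00? ✓ → yes.
L: start Wed 06:00 < Sat 03:00? ✓; start Wed 06:00 <= Wed 12:00? ✓ → yes.
V: start Thu 11:00 < Sat 03:00? ✓; start Thu 11:00 <= Wed 12:00? ✗ → no.
Result: C, G, K, L.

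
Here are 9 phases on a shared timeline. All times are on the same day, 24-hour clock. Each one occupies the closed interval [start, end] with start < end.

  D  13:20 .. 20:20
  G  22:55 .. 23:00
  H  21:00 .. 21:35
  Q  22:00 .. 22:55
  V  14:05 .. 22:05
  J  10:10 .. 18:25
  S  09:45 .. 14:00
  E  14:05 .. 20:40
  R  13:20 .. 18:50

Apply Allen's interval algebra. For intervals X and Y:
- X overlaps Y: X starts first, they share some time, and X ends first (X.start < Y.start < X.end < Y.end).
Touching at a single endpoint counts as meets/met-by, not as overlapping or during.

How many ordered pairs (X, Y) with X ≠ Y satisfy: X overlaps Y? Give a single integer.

Checking all 72 ordered pairs for relation 'overlaps'; matching pairs in alphabetical order:
(D, E): D overlaps E ✓
(D, V): D overlaps V ✓
(J, D): J overlaps D ✓
(J, E): J overlaps E ✓
(J, R): J overlaps R ✓
(J, V): J overlaps V ✓
(R, E): R overlaps E ✓
(R, V): R overlaps V ✓
(S, D): S overlaps D ✓
(S, J): S overlaps J ✓
(S, R): S overlaps R ✓
(V, Q): V overlaps Q ✓
Count: 12.

12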